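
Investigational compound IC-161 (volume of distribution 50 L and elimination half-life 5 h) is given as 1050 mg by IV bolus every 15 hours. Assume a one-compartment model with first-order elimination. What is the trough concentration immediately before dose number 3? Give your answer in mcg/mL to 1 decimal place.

3.0 mcg/mL

f = (1/2)^(τ/t½) = (1/2)^(15/5) ≈ 0.1250.
C₀ = D/Vd = 1050/50 ≈ 21.000 mcg/mL.
Before the 3rd dose, 2 doses have been given. Superposition: Cmin = C₀·(f + f²).
≈ 21.000 × (0.1250 + 0.0156) ≈ 21.000 × 0.1406 ≈ 2.953 mcg/mL.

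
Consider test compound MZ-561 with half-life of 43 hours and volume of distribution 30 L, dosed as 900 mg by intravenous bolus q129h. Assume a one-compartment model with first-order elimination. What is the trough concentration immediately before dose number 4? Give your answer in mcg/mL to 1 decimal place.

f = (1/2)^(τ/t½) = (1/2)^(129/43) ≈ 0.1250.
C₀ = D/Vd = 900/30 ≈ 30.000 mcg/mL.
Before the 4th dose, 3 doses have been given. Superposition: Cmin = C₀·(f + f² + … + f^3).
≈ 30.000 × (0.1250 + 0.0156 + 0.0020) ≈ 30.000 × 0.1426 ≈ 4.278 mcg/mL.

4.3 mcg/mL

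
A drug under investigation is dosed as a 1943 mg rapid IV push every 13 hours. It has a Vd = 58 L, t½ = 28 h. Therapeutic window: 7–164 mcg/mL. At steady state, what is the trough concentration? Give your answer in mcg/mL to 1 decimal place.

88.2 mcg/mL

Over one 13-h interval, 13/28 ≈ 0.46429 half-lives elapse, leaving f ≈ 0.7248 of each dose.
At steady state, accumulation factor R = 1/(1 − e^(−kτ)) ≈ 3.6337.
Each bolus raises the concentration by D/Vd = 1943/58 ≈ 33.500 mcg/mL.
Cmax,ss = C₀/(1 − f) ≈ 33.500/0.2752 ≈ 121.730 mcg/mL.
Steady-state trough Cmin,ss = Cmax,ss·f ≈ 121.730 × 0.7248 ≈ 88.230 mcg/mL.
Trough 88.2 mcg/mL vs MEC 7 mcg/mL: adequate.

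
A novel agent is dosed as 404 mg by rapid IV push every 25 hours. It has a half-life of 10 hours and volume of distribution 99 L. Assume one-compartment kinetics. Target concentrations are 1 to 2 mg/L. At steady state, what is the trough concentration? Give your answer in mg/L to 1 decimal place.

τ/t½ = 25/10 ≈ 2.5, so fraction remaining f = (1/2)^(25/10) ≈ 0.1768.
At steady state, accumulation factor R = 1/(1 − e^(−kτ)) ≈ 1.2148.
Each bolus raises the concentration by D/Vd = 404/99 ≈ 4.081 mg/L.
Steady-state peak Cmax,ss = C₀·R ≈ 4.081 × 1.2148 ≈ 4.958 mg/L.
One interval later, Cmin,ss = Cmax,ss·e^(−kτ) ≈ 4.958 × 0.1768 ≈ 0.877 mg/L.
Trough 0.9 mg/L vs MEC 1 mg/L: subtherapeutic.

0.9 mg/L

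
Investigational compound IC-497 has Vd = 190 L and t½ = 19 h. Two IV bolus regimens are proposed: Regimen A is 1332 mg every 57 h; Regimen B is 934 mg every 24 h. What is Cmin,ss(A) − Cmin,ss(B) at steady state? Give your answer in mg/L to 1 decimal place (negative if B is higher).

-2.5 mg/L

Regimen A: f = (1/2)^(57/19) ≈ 0.1250; Cmin,ss = (1332/190)·f/(1−f) ≈ 1.002 mg/L.
Regimen B: f = (1/2)^(24/19) ≈ 0.4166; Cmin,ss = (934/190)·f/(1−f) ≈ 3.510 mg/L.
Difference ≈ 1.002 − 3.510 ≈ -2.508 mg/L.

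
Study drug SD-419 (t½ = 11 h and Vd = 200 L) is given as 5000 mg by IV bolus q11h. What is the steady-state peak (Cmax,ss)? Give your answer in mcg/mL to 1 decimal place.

50.0 mcg/mL

τ = 11 h = 1 half-life, so f = (1/2)^1 = 0.5.
Accumulation ratio R = 1/(1 − f) = 1/0.5 = 2/1.
Single-dose peak C₀ = D/Vd = 5000/200 = 25 mcg/mL.
Steady-state peak Cmax,ss = C₀·R = 25 × 2/1 ≈ 50.000 mcg/mL.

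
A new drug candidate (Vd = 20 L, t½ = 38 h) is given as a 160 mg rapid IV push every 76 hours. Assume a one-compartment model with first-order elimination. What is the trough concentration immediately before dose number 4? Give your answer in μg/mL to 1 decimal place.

2.6 μg/mL

f = (1/2)^(τ/t½) = (1/2)^(76/38) ≈ 0.2500.
C₀ = D/Vd = 160/20 ≈ 8.000 μg/mL.
Before the 4th dose, 3 doses have been given. Superposition: Cmin = C₀·(f + f² + … + f^3).
≈ 8.000 × (0.2500 + 0.0625 + 0.0156) ≈ 8.000 × 0.3281 ≈ 2.625 μg/mL.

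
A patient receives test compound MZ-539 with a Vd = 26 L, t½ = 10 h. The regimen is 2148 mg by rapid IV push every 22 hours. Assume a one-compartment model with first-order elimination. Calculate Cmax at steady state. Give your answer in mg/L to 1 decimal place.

105.6 mg/L

Over one 22-h interval, 22/10 ≈ 2.2 half-lives elapse, leaving f ≈ 0.2176 of each dose.
Accumulation ratio R = 1/(1 − f) ≈ 1/0.7824 ≈ 1.2781.
Single-dose peak C₀ = D/Vd = 2148/26 ≈ 82.615 mg/L.
Steady-state peak Cmax,ss = C₀·R ≈ 82.615 × 1.2781 ≈ 105.590 mg/L.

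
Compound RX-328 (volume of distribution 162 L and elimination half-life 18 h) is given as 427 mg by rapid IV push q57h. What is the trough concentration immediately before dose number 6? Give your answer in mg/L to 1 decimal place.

f = (1/2)^(τ/t½) = (1/2)^(57/18) ≈ 0.1114.
C₀ = D/Vd = 427/162 ≈ 2.636 mg/L.
Before the 6th dose, 5 doses have been given. Superposition: Cmin = C₀·(f + f² + … + f^5).
≈ 2.636 × (0.1114 + 0.0124 + 0.0014 + 0.0002 + 0.0000) ≈ 2.636 × 0.1254 ≈ 0.331 mg/L.

0.3 mg/L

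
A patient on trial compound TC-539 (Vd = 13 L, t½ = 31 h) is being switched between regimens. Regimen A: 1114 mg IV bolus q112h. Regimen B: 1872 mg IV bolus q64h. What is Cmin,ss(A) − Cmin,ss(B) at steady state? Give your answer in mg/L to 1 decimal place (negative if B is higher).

Regimen A: f = (1/2)^(112/31) ≈ 0.0817; Cmin,ss = (1114/13)·f/(1−f) ≈ 7.624 mg/L.
Regimen B: f = (1/2)^(64/31) ≈ 0.2391; Cmin,ss = (1872/13)·f/(1−f) ≈ 45.250 mg/L.
Difference ≈ 7.624 − 45.250 ≈ -37.626 mg/L.

-37.6 mg/L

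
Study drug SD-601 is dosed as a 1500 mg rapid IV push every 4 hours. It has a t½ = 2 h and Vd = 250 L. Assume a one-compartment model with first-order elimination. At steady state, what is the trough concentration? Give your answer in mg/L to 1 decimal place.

τ = 4 h = 2 half-lives, so f = (1/2)^2 = 0.25.
At steady state, R = 1/(1 − 0.25) = 4/3.
Single-dose peak C₀ = D/Vd = 1500/250 = 6 mg/L.
Steady-state peak Cmax,ss = C₀·R = 6 × 4/3 ≈ 8.000 mg/L.
Steady-state trough Cmin,ss = Cmax,ss·f ≈ 8.000 × 0.25 ≈ 2.000 mg/L.

2.0 mg/L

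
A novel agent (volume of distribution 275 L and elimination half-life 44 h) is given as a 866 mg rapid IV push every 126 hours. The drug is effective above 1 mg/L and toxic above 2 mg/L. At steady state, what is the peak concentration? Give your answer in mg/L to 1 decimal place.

k = ln2/t½ = ln2/44 ≈ 0.015753 h⁻¹; fraction remaining f = e^(−kτ) = e^(−0.015753×126) ≈ 0.1374.
At steady state, accumulation factor R = 1/(1 − e^(−kτ)) ≈ 1.1593.
Single-dose peak C₀ = D/Vd = 866/275 ≈ 3.149 mg/L.
Steady-state peak Cmax,ss = C₀·R ≈ 3.149 × 1.1593 ≈ 3.651 mg/L.
Peak 3.7 mg/L vs MTC 2 mg/L: exceeds toxic threshold.

3.7 mg/L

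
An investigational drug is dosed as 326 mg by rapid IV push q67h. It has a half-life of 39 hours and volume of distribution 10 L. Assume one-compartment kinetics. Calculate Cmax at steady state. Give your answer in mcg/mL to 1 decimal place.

k = ln2/t½ = ln2/39 ≈ 0.017773 h⁻¹; fraction remaining f = e^(−kτ) = e^(−0.017773×67) ≈ 0.3040.
At steady state, accumulation factor R = 1/(1 − e^(−kτ)) ≈ 1.4368.
Single-dose peak C₀ = D/Vd = 326/10 ≈ 32.600 mcg/mL.
Cmax,ss = C₀/(1 − f) ≈ 32.600/0.6960 ≈ 46.839 mcg/mL.

46.8 mcg/mL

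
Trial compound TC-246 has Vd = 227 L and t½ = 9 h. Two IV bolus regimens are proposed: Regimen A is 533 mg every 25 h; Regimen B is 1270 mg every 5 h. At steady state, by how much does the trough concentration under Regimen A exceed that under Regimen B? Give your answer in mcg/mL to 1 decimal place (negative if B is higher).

-11.5 mcg/mL

Regimen A: f = (1/2)^(25/9) ≈ 0.1458; Cmin,ss = (533/227)·f/(1−f) ≈ 0.401 mcg/mL.
Regimen B: f = (1/2)^(5/9) ≈ 0.6804; Cmin,ss = (1270/227)·f/(1−f) ≈ 11.911 mcg/mL.
Difference ≈ 0.401 − 11.911 ≈ -11.510 mcg/mL.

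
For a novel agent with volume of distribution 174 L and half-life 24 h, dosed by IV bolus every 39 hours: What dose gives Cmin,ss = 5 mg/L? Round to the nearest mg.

τ/t½ = 39/24 ≈ 1.625, so f = (1/2)^(39/24) ≈ 0.324210.
Cmin,ss = (D/Vd)·f/(1−f), so D = Cmin,ss·Vd·(1−f)/f.
D = 5 × 174 × (1−f)/f ≈ 5 × 174 × 2.08442 ≈ 1813.45 mg.

1813 mg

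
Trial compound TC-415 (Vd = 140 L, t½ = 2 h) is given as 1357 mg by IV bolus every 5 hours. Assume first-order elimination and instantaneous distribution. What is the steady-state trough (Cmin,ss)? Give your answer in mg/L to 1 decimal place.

τ/t½ = 5/2 ≈ 2.5, so fraction remaining f = (1/2)^(5/2) ≈ 0.1768.
Accumulation ratio R = 1/(1 − f) ≈ 1/0.8232 ≈ 1.2148.
Each bolus raises the concentration by D/Vd = 1357/140 ≈ 9.693 mg/L.
Steady-state peak Cmax,ss = C₀·R ≈ 9.693 × 1.2148 ≈ 11.775 mg/L.
One interval later, Cmin,ss = Cmax,ss·e^(−kτ) ≈ 11.775 × 0.1768 ≈ 2.082 mg/L.

2.1 mg/L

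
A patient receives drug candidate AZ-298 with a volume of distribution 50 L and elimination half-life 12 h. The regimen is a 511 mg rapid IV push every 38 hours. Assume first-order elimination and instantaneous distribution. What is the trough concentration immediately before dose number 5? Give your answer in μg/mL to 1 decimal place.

1.3 μg/mL

f = (1/2)^(τ/t½) = (1/2)^(38/12) ≈ 0.1114.
C₀ = D/Vd = 511/50 ≈ 10.220 μg/mL.
Before the 5th dose, 4 doses have been given. Superposition: Cmin = C₀·(f + f² + … + f^4).
≈ 10.220 × (0.1114 + 0.0124 + 0.0014 + 0.0002) ≈ 10.220 × 0.1254 ≈ 1.282 μg/mL.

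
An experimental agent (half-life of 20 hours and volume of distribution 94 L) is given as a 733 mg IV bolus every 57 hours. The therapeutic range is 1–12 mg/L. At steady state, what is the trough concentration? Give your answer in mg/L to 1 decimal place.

k = ln2/t½ = ln2/20 ≈ 0.034657 h⁻¹; fraction remaining f = e^(−kτ) = e^(−0.034657×57) ≈ 0.1387.
At steady state, accumulation factor R = 1/(1 − e^(−kτ)) ≈ 1.1610.
Each bolus raises the concentration by D/Vd = 733/94 ≈ 7.798 mg/L.
Cmax,ss = C₀/(1 − f) ≈ 7.798/0.8613 ≈ 9.054 mg/L.
Steady-state trough Cmin,ss = Cmax,ss·f ≈ 9.054 × 0.1387 ≈ 1.256 mg/L.
Trough 1.3 mg/L vs MEC 1 mg/L: adequate.

1.3 mg/L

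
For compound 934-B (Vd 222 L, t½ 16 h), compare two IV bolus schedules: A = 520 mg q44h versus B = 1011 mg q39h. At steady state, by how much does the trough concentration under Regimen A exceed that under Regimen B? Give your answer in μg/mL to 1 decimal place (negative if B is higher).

-0.6 μg/mL

Regimen A: f = (1/2)^(44/16) ≈ 0.1487; Cmin,ss = (520/222)·f/(1−f) ≈ 0.409 μg/mL.
Regimen B: f = (1/2)^(39/16) ≈ 0.1846; Cmin,ss = (1011/222)·f/(1−f) ≈ 1.031 μg/mL.
Difference ≈ 0.409 − 1.031 ≈ -0.622 μg/mL.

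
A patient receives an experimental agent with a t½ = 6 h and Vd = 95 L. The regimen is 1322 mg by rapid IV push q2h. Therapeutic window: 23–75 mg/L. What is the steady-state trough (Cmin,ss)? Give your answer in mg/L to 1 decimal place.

53.5 mg/L

Over one 2-h interval, 2/6 ≈ 0.33333 half-lives elapse, leaving f ≈ 0.7937 of each dose.
At steady state, accumulation factor R = 1/(1 − e^(−kτ)) ≈ 4.8473.
Each bolus raises the concentration by D/Vd = 1322/95 ≈ 13.916 mg/L.
Cmax,ss = C₀/(1 − f) ≈ 13.916/0.2063 ≈ 67.455 mg/L.
One interval later, Cmin,ss = Cmax,ss·e^(−kτ) ≈ 67.455 × 0.7937 ≈ 53.539 mg/L.
Trough 53.5 mg/L vs MEC 23 mg/L: adequate.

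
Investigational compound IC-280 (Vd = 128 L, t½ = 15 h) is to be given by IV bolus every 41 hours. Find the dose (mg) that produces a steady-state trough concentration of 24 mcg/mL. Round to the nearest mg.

τ/t½ = 41/15 ≈ 2.7333, so f = (1/2)^(41/15) ≈ 0.150378.
Cmin,ss = (D/Vd)·f/(1−f), so D = Cmin,ss·Vd·(1−f)/f.
D = 24 × 128 × (1−f)/f ≈ 24 × 128 × 5.64991 ≈ 17356.52 mg.

17357 mg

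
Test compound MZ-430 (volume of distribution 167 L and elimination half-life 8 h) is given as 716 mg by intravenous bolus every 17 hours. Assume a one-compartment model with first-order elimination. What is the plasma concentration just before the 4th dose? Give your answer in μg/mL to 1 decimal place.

1.3 μg/mL

f = (1/2)^(τ/t½) = (1/2)^(17/8) ≈ 0.2293.
C₀ = D/Vd = 716/167 ≈ 4.287 μg/mL.
Before the 4th dose, 3 doses have been given. Superposition: Cmin = C₀·(f + f² + … + f^3).
≈ 4.287 × (0.2293 + 0.0526 + 0.0121) ≈ 4.287 × 0.2940 ≈ 1.260 μg/mL.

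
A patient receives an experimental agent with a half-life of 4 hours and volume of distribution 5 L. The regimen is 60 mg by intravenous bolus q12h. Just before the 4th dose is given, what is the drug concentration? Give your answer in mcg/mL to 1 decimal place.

1.7 mcg/mL

f = (1/2)^(τ/t½) = (1/2)^(12/4) ≈ 0.1250.
C₀ = D/Vd = 60/5 ≈ 12.000 mcg/mL.
Before the 4th dose, 3 doses have been given. Superposition: Cmin = C₀·(f + f² + … + f^3).
≈ 12.000 × (0.1250 + 0.0156 + 0.0020) ≈ 12.000 × 0.1426 ≈ 1.711 mcg/mL.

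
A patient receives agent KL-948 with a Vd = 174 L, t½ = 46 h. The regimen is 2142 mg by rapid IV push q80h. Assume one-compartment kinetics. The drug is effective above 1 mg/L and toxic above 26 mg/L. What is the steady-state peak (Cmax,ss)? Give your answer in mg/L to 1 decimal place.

τ/t½ = 80/46 ≈ 1.7391, so fraction remaining f = (1/2)^(80/46) ≈ 0.2996.
Accumulation ratio R = 1/(1 − f) ≈ 1/0.7004 ≈ 1.4278.
Each bolus raises the concentration by D/Vd = 2142/174 ≈ 12.310 mg/L.
Steady-state peak Cmax,ss = C₀·R ≈ 12.310 × 1.4278 ≈ 17.576 mg/L.
Peak 17.6 mg/L vs MTC 26 mg/L: below toxic threshold.

17.6 mg/L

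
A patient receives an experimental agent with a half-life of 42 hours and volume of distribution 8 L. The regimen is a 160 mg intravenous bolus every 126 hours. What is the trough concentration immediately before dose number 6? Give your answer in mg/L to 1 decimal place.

f = (1/2)^(τ/t½) = (1/2)^(126/42) ≈ 0.1250.
C₀ = D/Vd = 160/8 ≈ 20.000 mg/L.
Before the 6th dose, 5 doses have been given. Superposition: Cmin = C₀·(f + f² + … + f^5).
≈ 20.000 × (0.1250 + 0.0156 + 0.0020 + 0.0002 + 0.0000) ≈ 20.000 × 0.1428 ≈ 2.856 mg/L.

2.9 mg/L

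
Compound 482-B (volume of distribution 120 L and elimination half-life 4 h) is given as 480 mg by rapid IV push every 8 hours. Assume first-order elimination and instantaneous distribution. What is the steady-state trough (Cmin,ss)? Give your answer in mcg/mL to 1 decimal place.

τ = 8 h = 2 half-lives, so f = (1/2)^2 = 0.25.
At steady state, R = 1/(1 − 0.25) = 4/3.
Single-dose peak C₀ = D/Vd = 480/120 = 4 mcg/mL.
Steady-state peak Cmax,ss = C₀·R = 4 × 4/3 ≈ 5.333 mcg/mL.
Steady-state trough Cmin,ss = Cmax,ss·f ≈ 5.333 × 0.25 ≈ 1.333 mcg/mL.

1.3 mcg/mL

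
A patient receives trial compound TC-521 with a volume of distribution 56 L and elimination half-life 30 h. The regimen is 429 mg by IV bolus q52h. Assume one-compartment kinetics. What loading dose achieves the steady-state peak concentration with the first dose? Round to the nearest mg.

614 mg

f = (1/2)^(52/30) ≈ 0.300756; accumulation ratio R = 1/(1−f) ≈ 1.43012.
Loading dose to hit Cmax,ss on first dose: D_load = D_maint·R ≈ 429 × 1.43012 ≈ 613.52 mg.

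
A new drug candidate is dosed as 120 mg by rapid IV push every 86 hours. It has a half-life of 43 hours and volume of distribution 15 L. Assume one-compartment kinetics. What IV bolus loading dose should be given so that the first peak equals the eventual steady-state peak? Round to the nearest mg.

160 mg

f = (1/2)^(86/43) ≈ 0.250000; accumulation ratio R = 1/(1−f) ≈ 1.33333.
Loading dose to hit Cmax,ss on first dose: D_load = D_maint·R ≈ 120 × 1.33333 ≈ 160.00 mg.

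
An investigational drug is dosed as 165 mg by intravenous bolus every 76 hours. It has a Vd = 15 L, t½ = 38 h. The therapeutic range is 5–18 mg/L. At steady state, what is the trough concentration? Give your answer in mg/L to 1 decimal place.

3.7 mg/L

τ = 76 h = 2 half-lives, so f = (1/2)^2 = 0.25.
Accumulation ratio R = 1/(1 − f) = 1/0.75 = 4/3.
Single-dose peak C₀ = D/Vd = 165/15 = 11 mg/L.
Steady-state peak Cmax,ss = C₀·R = 11 × 4/3 ≈ 14.667 mg/L.
Steady-state trough Cmin,ss = Cmax,ss·f ≈ 14.667 × 0.25 ≈ 3.667 mg/L.
Trough 3.7 mg/L vs MEC 5 mg/L: subtherapeutic.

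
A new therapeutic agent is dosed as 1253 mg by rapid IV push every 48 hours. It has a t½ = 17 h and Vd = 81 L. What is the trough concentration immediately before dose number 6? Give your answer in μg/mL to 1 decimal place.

f = (1/2)^(τ/t½) = (1/2)^(48/17) ≈ 0.1413.
C₀ = D/Vd = 1253/81 ≈ 15.469 μg/mL.
Before the 6th dose, 5 doses have been given. Superposition: Cmin = C₀·(f + f² + … + f^5).
≈ 15.469 × (0.1413 + 0.0200 + 0.0028 + 0.0004 + 0.0001) ≈ 15.469 × 0.1646 ≈ 2.546 μg/mL.

2.5 μg/mL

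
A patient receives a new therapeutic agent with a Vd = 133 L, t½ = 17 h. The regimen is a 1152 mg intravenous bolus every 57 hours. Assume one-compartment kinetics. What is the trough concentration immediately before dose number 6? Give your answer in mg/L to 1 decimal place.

0.9 mg/L

f = (1/2)^(τ/t½) = (1/2)^(57/17) ≈ 0.0979.
C₀ = D/Vd = 1152/133 ≈ 8.662 mg/L.
Before the 6th dose, 5 doses have been given. Superposition: Cmin = C₀·(f + f² + … + f^5).
≈ 8.662 × (0.0979 + 0.0096 + 0.0009 + 0.0001 + 0.0000) ≈ 8.662 × 0.1085 ≈ 0.940 mg/L.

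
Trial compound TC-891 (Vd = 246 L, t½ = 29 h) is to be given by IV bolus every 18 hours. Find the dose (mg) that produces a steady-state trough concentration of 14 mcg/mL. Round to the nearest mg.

1852 mg

τ/t½ = 18/29 ≈ 0.62069, so f = (1/2)^(18/29) ≈ 0.650360.
Cmin,ss = (D/Vd)·f/(1−f), so D = Cmin,ss·Vd·(1−f)/f.
D = 14 × 246 × (1−f)/f ≈ 14 × 246 × 0.53761 ≈ 1851.53 mg.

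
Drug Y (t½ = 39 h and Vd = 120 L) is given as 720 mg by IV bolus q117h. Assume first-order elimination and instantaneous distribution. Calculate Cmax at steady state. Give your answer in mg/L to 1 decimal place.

The dosing interval is 3 half-lives, so f = 2^(−3) = 0.125.
Accumulation ratio R = 1/(1 − f) = 1/0.875 = 8/7.
Single-dose peak C₀ = D/Vd = 720/120 = 6 mg/L.
Steady-state peak Cmax,ss = C₀·R = 6 × 8/7 ≈ 6.857 mg/L.

6.9 mg/L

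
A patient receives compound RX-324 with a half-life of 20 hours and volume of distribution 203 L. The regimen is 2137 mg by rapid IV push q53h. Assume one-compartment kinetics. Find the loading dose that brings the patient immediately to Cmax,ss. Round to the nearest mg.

f = (1/2)^(53/20) ≈ 0.159320; accumulation ratio R = 1/(1−f) ≈ 1.18951.
Loading dose to hit Cmax,ss on first dose: D_load = D_maint·R ≈ 2137 × 1.18951 ≈ 2541.98 mg.

2542 mg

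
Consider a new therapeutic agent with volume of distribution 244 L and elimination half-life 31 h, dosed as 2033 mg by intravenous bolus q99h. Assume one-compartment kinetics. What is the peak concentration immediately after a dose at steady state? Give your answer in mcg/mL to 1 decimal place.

Over one 99-h interval, 99/31 ≈ 3.1935 half-lives elapse, leaving f ≈ 0.1093 of each dose.
Accumulation ratio R = 1/(1 − f) ≈ 1/0.8907 ≈ 1.1227.
Single-dose peak C₀ = D/Vd = 2033/244 ≈ 8.332 mcg/mL.
Steady-state peak Cmax,ss = C₀·R ≈ 8.332 × 1.1227 ≈ 9.354 mcg/mL.

9.4 mcg/mL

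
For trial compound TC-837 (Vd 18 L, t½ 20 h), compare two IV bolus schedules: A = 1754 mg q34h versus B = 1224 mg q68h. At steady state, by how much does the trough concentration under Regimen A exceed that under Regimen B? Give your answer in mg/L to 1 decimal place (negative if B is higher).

Regimen A: f = (1/2)^(34/20) ≈ 0.3078; Cmin,ss = (1754/18)·f/(1−f) ≈ 43.331 mg/L.
Regimen B: f = (1/2)^(68/20) ≈ 0.0947; Cmin,ss = (1224/18)·f/(1−f) ≈ 7.113 mg/L.
Difference ≈ 43.331 − 7.113 ≈ 36.218 mg/L.

36.2 mg/L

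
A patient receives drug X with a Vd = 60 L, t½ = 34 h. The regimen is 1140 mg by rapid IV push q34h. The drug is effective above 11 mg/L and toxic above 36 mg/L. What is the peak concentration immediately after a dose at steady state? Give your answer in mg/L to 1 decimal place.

The dosing interval is 1 half-life, so f = 2^(−1) = 0.5.
Accumulation ratio R = 1/(1 − f) = 1/0.5 = 2/1.
Single-dose peak C₀ = D/Vd = 1140/60 = 19 mg/L.
Steady-state peak Cmax,ss = C₀·R = 19 × 2/1 ≈ 38.000 mg/L.
Peak 38.0 mg/L vs MTC 36 mg/L: exceeds toxic threshold.

38.0 mg/L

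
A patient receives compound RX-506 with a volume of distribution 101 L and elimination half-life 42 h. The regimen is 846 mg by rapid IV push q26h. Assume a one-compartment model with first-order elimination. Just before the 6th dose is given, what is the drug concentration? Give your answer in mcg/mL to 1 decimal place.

f = (1/2)^(τ/t½) = (1/2)^(26/42) ≈ 0.6511.
C₀ = D/Vd = 846/101 ≈ 8.376 mcg/mL.
Before the 6th dose, 5 doses have been given. Superposition: Cmin = C₀·(f + f² + … + f^5).
≈ 8.376 × (0.6511 + 0.4239 + 0.2760 + 0.1797 + 0.1170) ≈ 8.376 × 1.6477 ≈ 13.801 mcg/mL.

13.8 mcg/mL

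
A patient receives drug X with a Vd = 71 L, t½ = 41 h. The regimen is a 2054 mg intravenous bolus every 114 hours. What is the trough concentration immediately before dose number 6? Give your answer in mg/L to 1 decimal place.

4.9 mg/L

f = (1/2)^(τ/t½) = (1/2)^(114/41) ≈ 0.1455.
C₀ = D/Vd = 2054/71 ≈ 28.930 mg/L.
Before the 6th dose, 5 doses have been given. Superposition: Cmin = C₀·(f + f² + … + f^5).
≈ 28.930 × (0.1455 + 0.0212 + 0.0031 + 0.0004 + 0.0001) ≈ 28.930 × 0.1703 ≈ 4.927 mg/L.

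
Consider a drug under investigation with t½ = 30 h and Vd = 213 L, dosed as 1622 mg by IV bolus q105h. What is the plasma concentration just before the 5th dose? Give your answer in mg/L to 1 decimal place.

0.7 mg/L

f = (1/2)^(τ/t½) = (1/2)^(105/30) ≈ 0.0884.
C₀ = D/Vd = 1622/213 ≈ 7.615 mg/L.
Before the 5th dose, 4 doses have been given. Superposition: Cmin = C₀·(f + f² + … + f^4).
≈ 7.615 × (0.0884 + 0.0078 + 0.0007 + 0.0001) ≈ 7.615 × 0.0970 ≈ 0.739 mg/L.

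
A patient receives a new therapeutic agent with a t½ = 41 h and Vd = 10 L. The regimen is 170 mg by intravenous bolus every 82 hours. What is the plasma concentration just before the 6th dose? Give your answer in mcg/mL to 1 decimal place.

5.7 mcg/mL

f = (1/2)^(τ/t½) = (1/2)^(82/41) ≈ 0.2500.
C₀ = D/Vd = 170/10 ≈ 17.000 mcg/mL.
Before the 6th dose, 5 doses have been given. Superposition: Cmin = C₀·(f + f² + … + f^5).
≈ 17.000 × (0.2500 + 0.0625 + 0.0156 + 0.0039 + 0.0010) ≈ 17.000 × 0.3330 ≈ 5.661 mcg/mL.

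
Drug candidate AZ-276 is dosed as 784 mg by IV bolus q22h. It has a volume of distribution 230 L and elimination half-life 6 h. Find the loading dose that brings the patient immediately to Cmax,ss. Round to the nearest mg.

851 mg

f = (1/2)^(22/6) ≈ 0.078745; accumulation ratio R = 1/(1−f) ≈ 1.08548.
Loading dose to hit Cmax,ss on first dose: D_load = D_maint·R ≈ 784 × 1.08548 ≈ 851.02 mg.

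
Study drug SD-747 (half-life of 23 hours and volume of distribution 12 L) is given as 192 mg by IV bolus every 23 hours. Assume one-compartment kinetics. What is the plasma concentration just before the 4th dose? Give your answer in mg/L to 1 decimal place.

f = (1/2)^(τ/t½) = (1/2)^(23/23) ≈ 0.5000.
C₀ = D/Vd = 192/12 ≈ 16.000 mg/L.
Before the 4th dose, 3 doses have been given. Superposition: Cmin = C₀·(f + f² + … + f^3).
≈ 16.000 × (0.5000 + 0.2500 + 0.1250) ≈ 16.000 × 0.8750 ≈ 14.000 mg/L.

14.0 mg/L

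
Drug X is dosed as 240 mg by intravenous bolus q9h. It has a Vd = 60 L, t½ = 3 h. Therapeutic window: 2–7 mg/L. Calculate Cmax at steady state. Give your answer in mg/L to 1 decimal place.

τ = 9 h = 3 half-lives, so f = (1/2)^3 = 0.125.
Accumulation ratio R = 1/(1 − f) = 1/0.875 = 8/7.
Single-dose peak C₀ = D/Vd = 240/60 = 4 mg/L.
Steady-state peak Cmax,ss = C₀·R = 4 × 8/7 ≈ 4.571 mg/L.
Peak 4.6 mg/L vs MTC 7 mg/L: below toxic threshold.

4.6 mg/L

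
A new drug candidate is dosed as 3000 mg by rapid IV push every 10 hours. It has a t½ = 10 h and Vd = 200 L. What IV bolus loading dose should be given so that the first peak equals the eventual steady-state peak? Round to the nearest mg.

f = (1/2)^(10/10) ≈ 0.500000; accumulation ratio R = 1/(1−f) ≈ 2.00000.
Loading dose to hit Cmax,ss on first dose: D_load = D_maint·R ≈ 3000 × 2.00000 ≈ 6000.00 mg.

6000 mg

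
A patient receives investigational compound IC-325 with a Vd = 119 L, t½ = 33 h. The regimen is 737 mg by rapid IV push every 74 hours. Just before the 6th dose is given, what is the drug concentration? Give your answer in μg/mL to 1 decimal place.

f = (1/2)^(τ/t½) = (1/2)^(74/33) ≈ 0.2113.
C₀ = D/Vd = 737/119 ≈ 6.193 μg/mL.
Before the 6th dose, 5 doses have been given. Superposition: Cmin = C₀·(f + f² + … + f^5).
≈ 6.193 × (0.2113 + 0.0446 + 0.0094 + 0.0020 + 0.0004) ≈ 6.193 × 0.2677 ≈ 1.658 μg/mL.

1.7 μg/mL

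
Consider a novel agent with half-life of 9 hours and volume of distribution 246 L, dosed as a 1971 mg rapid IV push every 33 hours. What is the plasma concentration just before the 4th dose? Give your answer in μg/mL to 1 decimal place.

0.7 μg/mL

f = (1/2)^(τ/t½) = (1/2)^(33/9) ≈ 0.0787.
C₀ = D/Vd = 1971/246 ≈ 8.012 μg/mL.
Before the 4th dose, 3 doses have been given. Superposition: Cmin = C₀·(f + f² + … + f^3).
≈ 8.012 × (0.0787 + 0.0062 + 0.0005) ≈ 8.012 × 0.0854 ≈ 0.684 μg/mL.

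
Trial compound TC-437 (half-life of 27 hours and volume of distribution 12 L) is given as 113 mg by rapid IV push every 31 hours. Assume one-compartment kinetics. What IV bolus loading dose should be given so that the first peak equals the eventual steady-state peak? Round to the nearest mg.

f = (1/2)^(31/27) ≈ 0.451204; accumulation ratio R = 1/(1−f) ≈ 1.82217.
Loading dose to hit Cmax,ss on first dose: D_load = D_maint·R ≈ 113 × 1.82217 ≈ 205.91 mg.

206 mg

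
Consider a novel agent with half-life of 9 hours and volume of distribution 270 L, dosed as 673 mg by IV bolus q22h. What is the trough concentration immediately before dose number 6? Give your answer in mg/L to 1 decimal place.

0.6 mg/L

f = (1/2)^(τ/t½) = (1/2)^(22/9) ≈ 0.1837.
C₀ = D/Vd = 673/270 ≈ 2.493 mg/L.
Before the 6th dose, 5 doses have been given. Superposition: Cmin = C₀·(f + f² + … + f^5).
≈ 2.493 × (0.1837 + 0.0337 + 0.0062 + 0.0011 + 0.0002) ≈ 2.493 × 0.2249 ≈ 0.561 mg/L.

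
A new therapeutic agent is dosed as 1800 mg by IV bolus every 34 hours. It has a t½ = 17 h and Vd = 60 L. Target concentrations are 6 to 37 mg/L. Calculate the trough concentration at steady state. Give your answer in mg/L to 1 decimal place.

The dosing interval is 2 half-lives, so f = 2^(−2) = 0.25.
Accumulation ratio R = 1/(1 − f) = 1/0.75 = 4/3.
Single-dose peak C₀ = D/Vd = 1800/60 = 30 mg/L.
Steady-state peak Cmax,ss = C₀·R = 30 × 4/3 ≈ 40.000 mg/L.
Steady-state trough Cmin,ss = Cmax,ss·f ≈ 40.000 × 0.25 ≈ 10.000 mg/L.
Trough 10.0 mg/L vs MEC 6 mg/L: adequate.

10.0 mg/L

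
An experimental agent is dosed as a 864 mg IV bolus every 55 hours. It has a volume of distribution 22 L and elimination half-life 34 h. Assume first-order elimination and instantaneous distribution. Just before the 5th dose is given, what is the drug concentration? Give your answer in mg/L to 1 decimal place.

18.8 mg/L

f = (1/2)^(τ/t½) = (1/2)^(55/34) ≈ 0.3259.
C₀ = D/Vd = 864/22 ≈ 39.273 mg/L.
Before the 5th dose, 4 doses have been given. Superposition: Cmin = C₀·(f + f² + … + f^4).
≈ 39.273 × (0.3259 + 0.1062 + 0.0346 + 0.0113) ≈ 39.273 × 0.4780 ≈ 18.772 mg/L.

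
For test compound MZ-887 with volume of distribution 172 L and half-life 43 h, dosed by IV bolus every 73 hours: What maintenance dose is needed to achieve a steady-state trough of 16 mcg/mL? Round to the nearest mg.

6175 mg

τ/t½ = 73/43 ≈ 1.6977, so f = (1/2)^(73/43) ≈ 0.308283.
Cmin,ss = (D/Vd)·f/(1−f), so D = Cmin,ss·Vd·(1−f)/f.
D = 16 × 172 × (1−f)/f ≈ 16 × 172 × 2.24377 ≈ 6174.86 mg.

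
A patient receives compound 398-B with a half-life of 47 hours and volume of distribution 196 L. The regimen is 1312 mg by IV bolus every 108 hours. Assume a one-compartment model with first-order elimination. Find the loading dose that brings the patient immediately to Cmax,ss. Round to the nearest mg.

1647 mg

f = (1/2)^(108/47) ≈ 0.203363; accumulation ratio R = 1/(1−f) ≈ 1.25528.
Loading dose to hit Cmax,ss on first dose: D_load = D_maint·R ≈ 1312 × 1.25528 ≈ 1646.93 mg.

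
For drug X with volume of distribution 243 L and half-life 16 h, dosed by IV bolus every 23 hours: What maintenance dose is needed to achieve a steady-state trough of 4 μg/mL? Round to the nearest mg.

1661 mg

τ/t½ = 23/16 ≈ 1.4375, so f = (1/2)^(23/16) ≈ 0.369207.
Cmin,ss = (D/Vd)·f/(1−f), so D = Cmin,ss·Vd·(1−f)/f.
D = 4 × 243 × (1−f)/f ≈ 4 × 243 × 1.70851 ≈ 1660.67 mg.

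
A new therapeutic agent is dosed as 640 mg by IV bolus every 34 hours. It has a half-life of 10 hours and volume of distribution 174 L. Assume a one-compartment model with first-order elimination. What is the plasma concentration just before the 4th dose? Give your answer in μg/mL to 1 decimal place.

0.4 μg/mL

f = (1/2)^(τ/t½) = (1/2)^(34/10) ≈ 0.0947.
C₀ = D/Vd = 640/174 ≈ 3.678 μg/mL.
Before the 4th dose, 3 doses have been given. Superposition: Cmin = C₀·(f + f² + … + f^3).
≈ 3.678 × (0.0947 + 0.0090 + 0.0008) ≈ 3.678 × 0.1045 ≈ 0.384 μg/mL.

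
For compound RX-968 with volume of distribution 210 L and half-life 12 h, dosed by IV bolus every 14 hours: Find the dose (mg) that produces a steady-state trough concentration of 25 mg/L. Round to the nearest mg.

τ/t½ = 14/12 ≈ 1.1667, so f = (1/2)^(14/12) ≈ 0.445449.
Cmin,ss = (D/Vd)·f/(1−f), so D = Cmin,ss·Vd·(1−f)/f.
D = 25 × 210 × (1−f)/f ≈ 25 × 210 × 1.24493 ≈ 6535.88 mg.

6536 mg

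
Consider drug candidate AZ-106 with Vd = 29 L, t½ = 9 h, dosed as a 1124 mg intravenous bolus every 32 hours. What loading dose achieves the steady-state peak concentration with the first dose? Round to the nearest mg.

f = (1/2)^(32/9) ≈ 0.085049; accumulation ratio R = 1/(1−f) ≈ 1.09295.
Loading dose to hit Cmax,ss on first dose: D_load = D_maint·R ≈ 1124 × 1.09295 ≈ 1228.48 mg.

1228 mg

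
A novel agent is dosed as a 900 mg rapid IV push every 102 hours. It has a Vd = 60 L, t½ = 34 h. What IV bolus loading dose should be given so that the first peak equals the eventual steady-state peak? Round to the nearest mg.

1029 mg

f = (1/2)^(102/34) ≈ 0.125000; accumulation ratio R = 1/(1−f) ≈ 1.14286.
Loading dose to hit Cmax,ss on first dose: D_load = D_maint·R ≈ 900 × 1.14286 ≈ 1028.57 mg.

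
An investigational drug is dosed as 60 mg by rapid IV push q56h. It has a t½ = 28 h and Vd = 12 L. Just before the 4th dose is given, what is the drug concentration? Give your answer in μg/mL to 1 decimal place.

f = (1/2)^(τ/t½) = (1/2)^(56/28) ≈ 0.2500.
C₀ = D/Vd = 60/12 ≈ 5.000 μg/mL.
Before the 4th dose, 3 doses have been given. Superposition: Cmin = C₀·(f + f² + … + f^3).
≈ 5.000 × (0.2500 + 0.0625 + 0.0156) ≈ 5.000 × 0.3281 ≈ 1.641 μg/mL.

1.6 μg/mL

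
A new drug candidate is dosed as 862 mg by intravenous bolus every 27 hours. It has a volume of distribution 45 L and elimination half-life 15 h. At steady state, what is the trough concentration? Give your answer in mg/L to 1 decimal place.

k = ln2/t½ = ln2/15 ≈ 0.046210 h⁻¹; fraction remaining f = e^(−kτ) = e^(−0.046210×27) ≈ 0.2872.
At steady state, accumulation factor R = 1/(1 − e^(−kτ)) ≈ 1.4029.
Each bolus raises the concentration by D/Vd = 862/45 ≈ 19.156 mg/L.
Cmax,ss = C₀/(1 − f) ≈ 19.156/0.7128 ≈ 26.874 mg/L.
One interval later, Cmin,ss = Cmax,ss·e^(−kτ) ≈ 26.874 × 0.2872 ≈ 7.718 mg/L.

7.7 mg/L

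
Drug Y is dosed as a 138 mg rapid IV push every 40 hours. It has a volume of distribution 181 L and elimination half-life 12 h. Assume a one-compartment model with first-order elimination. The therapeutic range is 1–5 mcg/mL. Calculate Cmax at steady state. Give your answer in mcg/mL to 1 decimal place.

0.8 mcg/mL

k = ln2/t½ = ln2/12 ≈ 0.057762 h⁻¹; fraction remaining f = e^(−kτ) = e^(−0.057762×40) ≈ 0.0992.
Accumulation ratio R = 1/(1 − f) ≈ 1/0.9008 ≈ 1.1101.
Each bolus raises the concentration by D/Vd = 138/181 ≈ 0.762 mcg/mL.
Cmax,ss = C₀/(1 − f) ≈ 0.762/0.9008 ≈ 0.846 mcg/mL.
Peak 0.8 mcg/mL vs MTC 5 mcg/mL: below toxic threshold.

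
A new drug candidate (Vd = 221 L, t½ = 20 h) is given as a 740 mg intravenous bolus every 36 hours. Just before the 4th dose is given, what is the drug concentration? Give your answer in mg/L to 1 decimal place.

f = (1/2)^(τ/t½) = (1/2)^(36/20) ≈ 0.2872.
C₀ = D/Vd = 740/221 ≈ 3.348 mg/L.
Before the 4th dose, 3 doses have been given. Superposition: Cmin = C₀·(f + f² + … + f^3).
≈ 3.348 × (0.2872 + 0.0825 + 0.0237) ≈ 3.348 × 0.3934 ≈ 1.317 mg/L.

1.3 mg/L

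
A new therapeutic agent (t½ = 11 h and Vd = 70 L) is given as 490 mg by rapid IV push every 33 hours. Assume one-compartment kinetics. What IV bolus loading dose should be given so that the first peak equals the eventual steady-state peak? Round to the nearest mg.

f = (1/2)^(33/11) ≈ 0.125000; accumulation ratio R = 1/(1−f) ≈ 1.14286.
Loading dose to hit Cmax,ss on first dose: D_load = D_maint·R ≈ 490 × 1.14286 ≈ 560.00 mg.

560 mg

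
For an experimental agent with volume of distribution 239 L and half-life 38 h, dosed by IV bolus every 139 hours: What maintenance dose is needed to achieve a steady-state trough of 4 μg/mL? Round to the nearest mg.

τ/t½ = 139/38 ≈ 3.6579, so f = (1/2)^(139/38) ≈ 0.079225.
Cmin,ss = (D/Vd)·f/(1−f), so D = Cmin,ss·Vd·(1−f)/f.
D = 4 × 239 × (1−f)/f ≈ 4 × 239 × 11.62228 ≈ 11110.90 mg.

11111 mg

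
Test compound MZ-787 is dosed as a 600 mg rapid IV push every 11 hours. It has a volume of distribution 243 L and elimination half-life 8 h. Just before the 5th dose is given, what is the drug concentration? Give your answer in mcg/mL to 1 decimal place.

1.5 mcg/mL

f = (1/2)^(τ/t½) = (1/2)^(11/8) ≈ 0.3856.
C₀ = D/Vd = 600/243 ≈ 2.469 mcg/mL.
Before the 5th dose, 4 doses have been given. Superposition: Cmin = C₀·(f + f² + … + f^4).
≈ 2.469 × (0.3856 + 0.1487 + 0.0573 + 0.0221) ≈ 2.469 × 0.6137 ≈ 1.515 mcg/mL.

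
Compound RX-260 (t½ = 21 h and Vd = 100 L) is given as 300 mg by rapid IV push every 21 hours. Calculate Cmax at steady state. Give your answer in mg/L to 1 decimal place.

τ = 21 h = 1 half-life, so f = (1/2)^1 = 0.5.
At steady state, R = 1/(1 − 0.5) = 2/1.
Single-dose peak C₀ = D/Vd = 300/100 = 3 mg/L.
Steady-state peak Cmax,ss = C₀·R = 3 × 2/1 ≈ 6.000 mg/L.

6.0 mg/L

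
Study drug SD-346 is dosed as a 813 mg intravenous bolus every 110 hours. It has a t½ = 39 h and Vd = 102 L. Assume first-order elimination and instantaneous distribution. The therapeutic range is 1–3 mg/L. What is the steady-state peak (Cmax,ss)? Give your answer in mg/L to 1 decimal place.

τ/t½ = 110/39 ≈ 2.8205, so fraction remaining f = (1/2)^(110/39) ≈ 0.1416.
Accumulation ratio R = 1/(1 − f) ≈ 1/0.8584 ≈ 1.1650.
Single-dose peak C₀ = D/Vd = 813/102 ≈ 7.971 mg/L.
Steady-state peak Cmax,ss = C₀·R ≈ 7.971 × 1.1650 ≈ 9.286 mg/L.
Peak 9.3 mg/L vs MTC 3 mg/L: exceeds toxic threshold.

9.3 mg/L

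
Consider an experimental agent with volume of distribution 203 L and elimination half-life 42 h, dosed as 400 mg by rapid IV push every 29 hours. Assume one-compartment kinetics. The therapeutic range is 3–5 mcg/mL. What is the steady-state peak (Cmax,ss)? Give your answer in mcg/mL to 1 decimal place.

τ/t½ = 29/42 ≈ 0.69048, so fraction remaining f = (1/2)^(29/42) ≈ 0.6196.
Accumulation ratio R = 1/(1 − f) ≈ 1/0.3804 ≈ 2.6288.
Single-dose peak C₀ = D/Vd = 400/203 ≈ 1.970 mcg/mL.
Steady-state peak Cmax,ss = C₀·R ≈ 1.970 × 2.6288 ≈ 5.179 mcg/mL.
Peak 5.2 mcg/mL vs MTC 5 mcg/mL: exceeds toxic threshold.

5.2 mcg/mL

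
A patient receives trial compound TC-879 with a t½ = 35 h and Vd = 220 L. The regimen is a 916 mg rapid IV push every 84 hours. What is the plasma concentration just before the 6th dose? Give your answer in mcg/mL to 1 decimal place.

f = (1/2)^(τ/t½) = (1/2)^(84/35) ≈ 0.1895.
C₀ = D/Vd = 916/220 ≈ 4.164 mcg/mL.
Before the 6th dose, 5 doses have been given. Superposition: Cmin = C₀·(f + f² + … + f^5).
≈ 4.164 × (0.1895 + 0.0359 + 0.0068 + 0.0013 + 0.0002) ≈ 4.164 × 0.2337 ≈ 0.973 mcg/mL.

1.0 mcg/mL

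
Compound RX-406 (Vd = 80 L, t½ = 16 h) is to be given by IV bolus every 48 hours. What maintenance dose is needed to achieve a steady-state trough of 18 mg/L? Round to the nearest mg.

τ/t½ = 48/16 ≈ 3, so f = (1/2)^(48/16) ≈ 0.125000.
Cmin,ss = (D/Vd)·f/(1−f), so D = Cmin,ss·Vd·(1−f)/f.
D = 18 × 80 × (1−f)/f ≈ 18 × 80 × 7.00000 ≈ 10080.00 mg.

10080 mg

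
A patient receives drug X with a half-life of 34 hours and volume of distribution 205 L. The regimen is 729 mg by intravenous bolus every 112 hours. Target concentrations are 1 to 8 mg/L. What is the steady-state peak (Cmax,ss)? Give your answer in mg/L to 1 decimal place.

Over one 112-h interval, 112/34 ≈ 3.2941 half-lives elapse, leaving f ≈ 0.1019 of each dose.
Accumulation ratio R = 1/(1 − f) ≈ 1/0.8981 ≈ 1.1135.
Each bolus raises the concentration by D/Vd = 729/205 ≈ 3.556 mg/L.
Steady-state peak Cmax,ss = C₀·R ≈ 3.556 × 1.1135 ≈ 3.960 mg/L.
Peak 4.0 mg/L vs MTC 8 mg/L: below toxic threshold.

4.0 mg/L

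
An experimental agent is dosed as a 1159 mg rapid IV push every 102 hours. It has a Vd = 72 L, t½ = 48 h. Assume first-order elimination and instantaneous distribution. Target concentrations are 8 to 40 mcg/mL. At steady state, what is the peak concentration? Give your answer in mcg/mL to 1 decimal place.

τ/t½ = 102/48 ≈ 2.125, so fraction remaining f = (1/2)^(102/48) ≈ 0.2293.
At steady state, accumulation factor R = 1/(1 − e^(−kτ)) ≈ 1.2975.
Each bolus raises the concentration by D/Vd = 1159/72 ≈ 16.097 mcg/mL.
Steady-state peak Cmax,ss = C₀·R ≈ 16.097 × 1.2975 ≈ 20.886 mcg/mL.
Peak 20.9 mcg/mL vs MTC 40 mcg/mL: below toxic threshold.

20.9 mcg/mL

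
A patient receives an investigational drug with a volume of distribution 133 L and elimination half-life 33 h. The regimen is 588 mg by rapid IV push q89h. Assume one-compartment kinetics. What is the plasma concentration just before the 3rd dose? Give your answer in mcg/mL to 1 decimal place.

0.8 mcg/mL

f = (1/2)^(τ/t½) = (1/2)^(89/33) ≈ 0.1542.
C₀ = D/Vd = 588/133 ≈ 4.421 mcg/mL.
Before the 3rd dose, 2 doses have been given. Superposition: Cmin = C₀·(f + f²).
≈ 4.421 × (0.1542 + 0.0238) ≈ 4.421 × 0.1780 ≈ 0.787 mcg/mL.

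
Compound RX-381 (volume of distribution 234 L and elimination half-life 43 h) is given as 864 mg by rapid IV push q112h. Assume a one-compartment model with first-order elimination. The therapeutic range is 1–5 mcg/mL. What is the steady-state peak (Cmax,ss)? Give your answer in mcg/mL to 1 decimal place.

4.4 mcg/mL

τ/t½ = 112/43 ≈ 2.6047, so fraction remaining f = (1/2)^(112/43) ≈ 0.1644.
Accumulation ratio R = 1/(1 − f) ≈ 1/0.8356 ≈ 1.1967.
Single-dose peak C₀ = D/Vd = 864/234 ≈ 3.692 mcg/mL.
Cmax,ss = C₀/(1 − f) ≈ 3.692/0.8356 ≈ 4.418 mcg/mL.
Peak 4.4 mcg/mL vs MTC 5 mcg/mL: below toxic threshold.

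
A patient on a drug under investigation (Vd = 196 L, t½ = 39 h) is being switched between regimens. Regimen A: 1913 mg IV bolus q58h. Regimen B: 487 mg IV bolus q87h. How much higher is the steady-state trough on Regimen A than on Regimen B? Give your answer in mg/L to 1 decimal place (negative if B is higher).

4.7 mg/L

Regimen A: f = (1/2)^(58/39) ≈ 0.3567; Cmin,ss = (1913/196)·f/(1−f) ≈ 5.412 mg/L.
Regimen B: f = (1/2)^(87/39) ≈ 0.2130; Cmin,ss = (487/196)·f/(1−f) ≈ 0.672 mg/L.
Difference ≈ 5.412 − 0.672 ≈ 4.740 mg/L.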